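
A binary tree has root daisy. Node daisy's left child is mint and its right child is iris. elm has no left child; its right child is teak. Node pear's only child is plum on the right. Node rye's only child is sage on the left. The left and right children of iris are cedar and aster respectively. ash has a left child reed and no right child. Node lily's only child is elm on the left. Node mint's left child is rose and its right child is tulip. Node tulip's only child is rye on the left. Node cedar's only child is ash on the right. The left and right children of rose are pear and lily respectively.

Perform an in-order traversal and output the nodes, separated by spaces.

pear plum rose elm teak lily mint sage rye tulip daisy cedar reed ash iris aster

In-order visits the left subtree, then the node, then the right subtree.
At daisy: go left to mint.
  At mint: go left to rose.
    At rose: go left to pear.
      At pear: no left child.
      Visit pear.
      At pear: go right to plum.
        plum is a leaf — visit plum.
    Visit rose.
    At rose: go right to lily.
      At lily: go left to elm.
        At elm: no left child.
        Visit elm.
        At elm: go right to teak.
          teak is a leaf — visit teak.
      Visit lily.
      At lily: no right child.
  Visit mint.
  At mint: go right to tulip.
    At tulip: go left to rye.
      At rye: go left to sage.
        sage is a leaf — visit sage.
      Visit rye.
      At rye: no right child.
    Visit tulip.
    At tulip: no right child.
Visit daisy.
At daisy: go right to iris.
  At iris: go left to cedar.
    At cedar: no left child.
    Visit cedar.
    At cedar: go right to ash.
      At ash: go left to reed.
        reed is a leaf — visit reed.
      Visit ash.
      At ash: no right child.
  Visit iris.
  At iris: go right to aster.
    aster is a leaf — visit aster.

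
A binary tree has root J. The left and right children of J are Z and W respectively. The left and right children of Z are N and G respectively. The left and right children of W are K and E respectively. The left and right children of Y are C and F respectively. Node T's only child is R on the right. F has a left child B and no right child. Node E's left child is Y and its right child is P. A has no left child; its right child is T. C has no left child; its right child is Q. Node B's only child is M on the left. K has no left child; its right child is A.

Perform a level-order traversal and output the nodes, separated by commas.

J, Z, W, N, G, K, E, A, Y, P, T, C, F, R, Q, B, M

Level-order visits nodes level by level from the root, left to right within each level.
Level 0: J
Level 1: Z, W
Level 2: N, G, K, E
Level 3: A, Y, P
Level 4: T, C, F
Level 5: R, Q, B
Level 6: M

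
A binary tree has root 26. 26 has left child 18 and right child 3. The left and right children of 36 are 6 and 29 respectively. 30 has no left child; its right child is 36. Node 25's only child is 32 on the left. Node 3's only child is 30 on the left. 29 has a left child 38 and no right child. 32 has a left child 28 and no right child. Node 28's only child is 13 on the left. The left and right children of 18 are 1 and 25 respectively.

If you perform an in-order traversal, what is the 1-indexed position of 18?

In-order visits the left subtree, then the node, then the right subtree.
At 26: go left to 18.
  At 18: go left to 1.
    1 is a leaf — visit 1.
  Visit 18.
  At 18: go right to 25.
    At 25: go left to 32.
      At 32: go left to 28.
        At 28: go left to 13.
          13 is a leaf — visit 13.
        Visit 28.
        At 28: no right child.
      Visit 32.
      At 32: no right child.
    Visit 25.
    At 25: no right child.
Visit 26.
At 26: go right to 3.
  At 3: go left to 30.
    At 30: no left child.
    Visit 30.
    At 30: go right to 36.
      At 36: go left to 6.
        6 is a leaf — visit 6.
      Visit 36.
      At 36: go right to 29.
        At 29: go left to 38.
          38 is a leaf — visit 38.
        Visit 29.
        At 29: no right child.
  Visit 3.
  At 3: no right child.
Full in-order sequence: 1, 18, 13, 28, 32, 25, 26, 30, 6, 36, 38, 29, 3.

2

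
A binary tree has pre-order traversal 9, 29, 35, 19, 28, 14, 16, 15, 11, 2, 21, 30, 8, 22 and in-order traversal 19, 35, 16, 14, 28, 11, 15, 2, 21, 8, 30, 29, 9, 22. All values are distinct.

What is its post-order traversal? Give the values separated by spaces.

The first element of pre-order is the root; it splits in-order into left and right subtrees.
Root 9: left subtree has 12 nodes {19, 35, 16, 14, 28, 11, 15, 2, 21, 8, 30, 29}, right has 1 {22}.
  Root 29: left subtree has 11 nodes {19, 35, 16, 14, 28, 11, 15, 2, 21, 8, 30}, right has 0 { }.
    Root 35: left subtree has 1 node {19}, right has 9 {16, 14, 28, 11, 15, 2, 21, 8, 30}.
      Root 28: left subtree has 2 nodes {16, 14}, right has 6 {11, 15, 2, 21, 8, 30}.
        Root 14: left subtree has 1 node {16}, right has 0 { }.
        Root 15: left subtree has 1 node {11}, right has 4 {2, 21, 8, 30}.
          Root 2: left subtree has 0 nodes { }, right has 3 {21, 8, 30}.
            Root 21: left subtree has 0 nodes { }, right has 2 {8, 30}.
              Root 30: left subtree has 1 node {8}, right has 0 { }.

19 16 14 11 8 30 21 2 15 28 35 29 22 9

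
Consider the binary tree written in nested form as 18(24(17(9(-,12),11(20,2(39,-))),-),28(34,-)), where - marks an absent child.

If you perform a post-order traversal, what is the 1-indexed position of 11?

Post-order visits the left subtree, then the right subtree, then the node.
At 18: go left to 24.
  At 24: go left to 17.
    At 17: go left to 9.
      At 9: no left child.
      At 9: go right to 12.
        12 is a leaf — visit 12.
      Visit 9.
    At 17: go right to 11.
      At 11: go left to 20.
        20 is a leaf — visit 20.
      At 11: go right to 2.
        At 2: go left to 39.
          39 is a leaf — visit 39.
        At 2: no right child.
        Visit 2.
      Visit 11.
    Visit 17.
  At 24: no right child.
  Visit 24.
At 18: go right to 28.
  At 28: go left to 34.
    34 is a leaf — visit 34.
  At 28: no right child.
  Visit 28.
Visit 18.
Full post-order sequence: 12, 9, 20, 39, 2, 11, 17, 24, 34, 28, 18.

6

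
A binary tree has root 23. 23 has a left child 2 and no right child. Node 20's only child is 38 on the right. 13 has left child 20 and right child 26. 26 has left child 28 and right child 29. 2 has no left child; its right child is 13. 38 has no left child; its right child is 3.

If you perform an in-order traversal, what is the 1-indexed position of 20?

2

In-order visits the left subtree, then the node, then the right subtree.
At 23: go left to 2.
  At 2: no left child.
  Visit 2.
  At 2: go right to 13.
    At 13: go left to 20.
      At 20: no left child.
      Visit 20.
      At 20: go right to 38.
        At 38: no left child.
        Visit 38.
        At 38: go right to 3.
          3 is a leaf — visit 3.
    Visit 13.
    At 13: go right to 26.
      At 26: go left to 28.
        28 is a leaf — visit 28.
      Visit 26.
      At 26: go right to 29.
        29 is a leaf — visit 29.
Visit 23.
At 23: no right child.
Full in-order sequence: 2, 20, 38, 3, 13, 28, 26, 29, 23.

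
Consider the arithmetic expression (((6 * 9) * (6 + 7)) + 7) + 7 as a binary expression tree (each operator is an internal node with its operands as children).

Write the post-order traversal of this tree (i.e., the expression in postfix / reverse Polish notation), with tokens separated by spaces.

Post-order on an expression tree gives postfix notation: for each operator, emit left operand, right operand, then the operator.

6 9 * 6 7 + * 7 + 7 +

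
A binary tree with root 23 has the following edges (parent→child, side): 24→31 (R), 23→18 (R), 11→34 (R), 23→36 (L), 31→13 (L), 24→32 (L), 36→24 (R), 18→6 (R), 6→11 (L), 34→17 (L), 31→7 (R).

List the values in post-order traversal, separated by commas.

32, 13, 7, 31, 24, 36, 17, 34, 11, 6, 18, 23

Post-order visits the left subtree, then the right subtree, then the node.
At 23: go left to 36.
  At 36: no left child.
  At 36: go right to 24.
    At 24: go left to 32.
      32 is a leaf — visit 32.
    At 24: go right to 31.
      At 31: go left to 13.
        13 is a leaf — visit 13.
      At 31: go right to 7.
        7 is a leaf — visit 7.
      Visit 31.
    Visit 24.
  Visit 36.
At 23: go right to 18.
  At 18: no left child.
  At 18: go right to 6.
    At 6: go left to 11.
      At 11: no left child.
      At 11: go right to 34.
        At 34: go left to 17.
          17 is a leaf — visit 17.
        At 34: no right child.
        Visit 34.
      Visit 11.
    At 6: no right child.
    Visit 6.
  Visit 18.
Visit 23.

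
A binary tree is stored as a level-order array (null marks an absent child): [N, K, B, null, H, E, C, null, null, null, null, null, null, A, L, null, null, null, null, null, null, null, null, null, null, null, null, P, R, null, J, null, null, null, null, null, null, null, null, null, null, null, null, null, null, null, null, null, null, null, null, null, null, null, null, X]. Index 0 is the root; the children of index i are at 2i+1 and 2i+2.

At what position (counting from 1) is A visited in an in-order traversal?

8

In-order visits the left subtree, then the node, then the right subtree.
At N: go left to K.
  At K: no left child.
  Visit K.
  At K: go right to H.
    H is a leaf — visit H.
Visit N.
At N: go right to B.
  At B: go left to E.
    E is a leaf — visit E.
  Visit B.
  At B: go right to C.
    At C: go left to A.
      At A: go left to P.
        At P: go left to X.
          X is a leaf — visit X.
        Visit P.
        At P: no right child.
      Visit A.
      At A: go right to R.
        R is a leaf — visit R.
    Visit C.
    At C: go right to L.
      At L: no left child.
      Visit L.
      At L: go right to J.
        J is a leaf — visit J.
Full in-order sequence: K, H, N, E, B, X, P, A, R, C, L, J.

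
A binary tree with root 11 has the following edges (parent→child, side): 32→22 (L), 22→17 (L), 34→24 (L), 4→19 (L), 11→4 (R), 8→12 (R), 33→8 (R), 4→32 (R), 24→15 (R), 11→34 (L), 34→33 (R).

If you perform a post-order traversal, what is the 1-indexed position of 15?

Post-order visits the left subtree, then the right subtree, then the node.
At 11: go left to 34.
  At 34: go left to 24.
    At 24: no left child.
    At 24: go right to 15.
      15 is a leaf — visit 15.
    Visit 24.
  At 34: go right to 33.
    At 33: no left child.
    At 33: go right to 8.
      At 8: no left child.
      At 8: go right to 12.
        12 is a leaf — visit 12.
      Visit 8.
    Visit 33.
  Visit 34.
At 11: go right to 4.
  At 4: go left to 19.
    19 is a leaf — visit 19.
  At 4: go right to 32.
    At 32: go left to 22.
      At 22: go left to 17.
        17 is a leaf — visit 17.
      At 22: no right child.
      Visit 22.
    At 32: no right child.
    Visit 32.
  Visit 4.
Visit 11.
Full post-order sequence: 15, 24, 12, 8, 33, 34, 19, 17, 22, 32, 4, 11.

1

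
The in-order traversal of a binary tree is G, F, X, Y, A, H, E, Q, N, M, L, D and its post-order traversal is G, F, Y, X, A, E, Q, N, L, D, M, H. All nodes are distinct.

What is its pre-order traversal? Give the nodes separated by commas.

H, A, X, F, G, Y, M, N, Q, E, D, L

The last element of post-order is the root; it splits in-order into left and right subtrees.
Root H: left subtree has 5 nodes {G, F, X, Y, A}, right has 6 {E, Q, N, M, L, D}.
  Root A: left subtree has 4 nodes {G, F, X, Y}, right has 0 { }.
    Root X: left subtree has 2 nodes {G, F}, right has 1 {Y}.
      Root F: left subtree has 1 node {G}, right has 0 { }.
  Root M: left subtree has 3 nodes {E, Q, N}, right has 2 {L, D}.
    Root N: left subtree has 2 nodes {E, Q}, right has 0 { }.
      Root Q: left subtree has 1 node {E}, right has 0 { }.
    Root D: left subtree has 1 node {L}, right has 0 { }.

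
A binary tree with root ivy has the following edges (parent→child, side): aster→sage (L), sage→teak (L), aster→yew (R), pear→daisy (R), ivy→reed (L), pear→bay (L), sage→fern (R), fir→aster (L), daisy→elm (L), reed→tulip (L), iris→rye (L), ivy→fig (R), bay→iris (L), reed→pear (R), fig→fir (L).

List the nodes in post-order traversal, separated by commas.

tulip, rye, iris, bay, elm, daisy, pear, reed, teak, fern, sage, yew, aster, fir, fig, ivy

Post-order visits the left subtree, then the right subtree, then the node.
At ivy: go left to reed.
  At reed: go left to tulip.
    tulip is a leaf — visit tulip.
  At reed: go right to pear.
    At pear: go left to bay.
      At bay: go left to iris.
        At iris: go left to rye.
          rye is a leaf — visit rye.
        At iris: no right child.
        Visit iris.
      At bay: no right child.
      Visit bay.
    At pear: go right to daisy.
      At daisy: go left to elm.
        elm is a leaf — visit elm.
      At daisy: no right child.
      Visit daisy.
    Visit pear.
  Visit reed.
At ivy: go right to fig.
  At fig: go left to fir.
    At fir: go left to aster.
      At aster: go left to sage.
        At sage: go left to teak.
          teak is a leaf — visit teak.
        At sage: go right to fern.
          fern is a leaf — visit fern.
        Visit sage.
      At aster: go right to yew.
        yew is a leaf — visit yew.
      Visit aster.
    At fir: no right child.
    Visit fir.
  At fig: no right child.
  Visit fig.
Visit ivy.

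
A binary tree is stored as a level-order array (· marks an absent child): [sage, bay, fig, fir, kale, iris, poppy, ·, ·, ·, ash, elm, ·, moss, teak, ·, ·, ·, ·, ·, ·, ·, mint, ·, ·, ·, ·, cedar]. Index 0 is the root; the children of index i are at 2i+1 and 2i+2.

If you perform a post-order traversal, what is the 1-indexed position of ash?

Post-order visits the left subtree, then the right subtree, then the node.
At sage: go left to bay.
  At bay: go left to fir.
    fir is a leaf — visit fir.
  At bay: go right to kale.
    At kale: no left child.
    At kale: go right to ash.
      At ash: no left child.
      At ash: go right to mint.
        mint is a leaf — visit mint.
      Visit ash.
    Visit kale.
  Visit bay.
At sage: go right to fig.
  At fig: go left to iris.
    At iris: go left to elm.
      elm is a leaf — visit elm.
    At iris: no right child.
    Visit iris.
  At fig: go right to poppy.
    At poppy: go left to moss.
      At moss: go left to cedar.
        cedar is a leaf — visit cedar.
      At moss: no right child.
      Visit moss.
    At poppy: go right to teak.
      teak is a leaf — visit teak.
    Visit poppy.
  Visit fig.
Visit sage.
Full post-order sequence: fir, mint, ash, kale, bay, elm, iris, cedar, moss, teak, poppy, fig, sage.

3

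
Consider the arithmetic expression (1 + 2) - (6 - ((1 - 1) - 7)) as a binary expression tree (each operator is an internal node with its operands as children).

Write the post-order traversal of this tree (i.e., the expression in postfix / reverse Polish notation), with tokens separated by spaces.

Post-order on an expression tree gives postfix notation: for each operator, emit left operand, right operand, then the operator.

1 2 + 6 1 1 - 7 - - -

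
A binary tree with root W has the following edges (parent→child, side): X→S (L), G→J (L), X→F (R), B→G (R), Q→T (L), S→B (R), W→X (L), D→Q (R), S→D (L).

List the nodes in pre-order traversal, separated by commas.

Pre-order visits the node, then its left subtree, then its right subtree.
Visit W.
At W: go left to X.
  Visit X.
  At X: go left to S.
    Visit S.
    At S: go left to D.
      Visit D.
      At D: no left child.
      At D: go right to Q.
        Visit Q.
        At Q: go left to T.
          T is a leaf — visit T.
        At Q: no right child.
    At S: go right to B.
      Visit B.
      At B: no left child.
      At B: go right to G.
        Visit G.
        At G: go left to J.
          J is a leaf — visit J.
        At G: no right child.
  At X: go right to F.
    F is a leaf — visit F.
At W: no right child.

W, X, S, D, Q, T, B, G, J, F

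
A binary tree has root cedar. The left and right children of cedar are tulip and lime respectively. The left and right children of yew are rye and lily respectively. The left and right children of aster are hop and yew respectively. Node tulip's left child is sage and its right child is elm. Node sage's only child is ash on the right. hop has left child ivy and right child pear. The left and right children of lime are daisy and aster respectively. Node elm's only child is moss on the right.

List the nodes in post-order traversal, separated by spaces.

ash sage moss elm tulip daisy ivy pear hop rye lily yew aster lime cedar

Post-order visits the left subtree, then the right subtree, then the node.
At cedar: go left to tulip.
  At tulip: go left to sage.
    At sage: no left child.
    At sage: go right to ash.
      ash is a leaf — visit ash.
    Visit sage.
  At tulip: go right to elm.
    At elm: no left child.
    At elm: go right to moss.
      moss is a leaf — visit moss.
    Visit elm.
  Visit tulip.
At cedar: go right to lime.
  At lime: go left to daisy.
    daisy is a leaf — visit daisy.
  At lime: go right to aster.
    At aster: go left to hop.
      At hop: go left to ivy.
        ivy is a leaf — visit ivy.
      At hop: go right to pear.
        pear is a leaf — visit pear.
      Visit hop.
    At aster: go right to yew.
      At yew: go left to rye.
        rye is a leaf — visit rye.
      At yew: go right to lily.
        lily is a leaf — visit lily.
      Visit yew.
    Visit aster.
  Visit lime.
Visit cedar.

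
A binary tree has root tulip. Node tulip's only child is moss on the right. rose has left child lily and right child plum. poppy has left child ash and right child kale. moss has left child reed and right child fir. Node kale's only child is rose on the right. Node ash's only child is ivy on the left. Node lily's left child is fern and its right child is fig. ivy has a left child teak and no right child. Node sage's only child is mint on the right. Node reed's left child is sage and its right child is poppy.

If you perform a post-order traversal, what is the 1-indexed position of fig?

7

Post-order visits the left subtree, then the right subtree, then the node.
At tulip: no left child.
At tulip: go right to moss.
  At moss: go left to reed.
    At reed: go left to sage.
      At sage: no left child.
      At sage: go right to mint.
        mint is a leaf — visit mint.
      Visit sage.
    At reed: go right to poppy.
      At poppy: go left to ash.
        At ash: go left to ivy.
          At ivy: go left to teak.
            teak is a leaf — visit teak.
          At ivy: no right child.
          Visit ivy.
        At ash: no right child.
        Visit ash.
      At poppy: go right to kale.
        At kale: no left child.
        At kale: go right to rose.
          At rose: go left to lily.
            At lily: go left to fern.
              fern is a leaf — visit fern.
            At lily: go right to fig.
              fig is a leaf — visit fig.
            Visit lily.
          At rose: go right to plum.
            plum is a leaf — visit plum.
          Visit rose.
        Visit kale.
      Visit poppy.
    Visit reed.
  At moss: go right to fir.
    fir is a leaf — visit fir.
  Visit moss.
Visit tulip.
Full post-order sequence: mint, sage, teak, ivy, ash, fern, fig, lily, plum, rose, kale, poppy, reed, fir, moss, tulip.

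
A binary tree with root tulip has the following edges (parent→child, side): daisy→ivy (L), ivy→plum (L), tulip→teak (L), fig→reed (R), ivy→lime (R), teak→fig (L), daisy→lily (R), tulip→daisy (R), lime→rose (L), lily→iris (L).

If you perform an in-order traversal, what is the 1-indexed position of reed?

2

In-order visits the left subtree, then the node, then the right subtree.
At tulip: go left to teak.
  At teak: go left to fig.
    At fig: no left child.
    Visit fig.
    At fig: go right to reed.
      reed is a leaf — visit reed.
  Visit teak.
  At teak: no right child.
Visit tulip.
At tulip: go right to daisy.
  At daisy: go left to ivy.
    At ivy: go left to plum.
      plum is a leaf — visit plum.
    Visit ivy.
    At ivy: go right to lime.
      At lime: go left to rose.
        rose is a leaf — visit rose.
      Visit lime.
      At lime: no right child.
  Visit daisy.
  At daisy: go right to lily.
    At lily: go left to iris.
      iris is a leaf — visit iris.
    Visit lily.
    At lily: no right child.
Full in-order sequence: fig, reed, teak, tulip, plum, ivy, rose, lime, daisy, iris, lily.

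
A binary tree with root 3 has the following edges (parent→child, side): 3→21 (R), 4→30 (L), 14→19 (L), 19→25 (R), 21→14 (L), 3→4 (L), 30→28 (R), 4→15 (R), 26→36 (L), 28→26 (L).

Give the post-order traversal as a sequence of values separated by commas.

36, 26, 28, 30, 15, 4, 25, 19, 14, 21, 3

Post-order visits the left subtree, then the right subtree, then the node.
At 3: go left to 4.
  At 4: go left to 30.
    At 30: no left child.
    At 30: go right to 28.
      At 28: go left to 26.
        At 26: go left to 36.
          36 is a leaf — visit 36.
        At 26: no right child.
        Visit 26.
      At 28: no right child.
      Visit 28.
    Visit 30.
  At 4: go right to 15.
    15 is a leaf — visit 15.
  Visit 4.
At 3: go right to 21.
  At 21: go left to 14.
    At 14: go left to 19.
      At 19: no left child.
      At 19: go right to 25.
        25 is a leaf — visit 25.
      Visit 19.
    At 14: no right child.
    Visit 14.
  At 21: no right child.
  Visit 21.
Visit 3.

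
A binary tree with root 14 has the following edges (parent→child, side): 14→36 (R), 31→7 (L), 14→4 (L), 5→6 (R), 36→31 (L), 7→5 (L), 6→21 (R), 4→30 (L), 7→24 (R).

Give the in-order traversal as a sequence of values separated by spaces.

30 4 14 5 6 21 7 24 31 36

In-order visits the left subtree, then the node, then the right subtree.
At 14: go left to 4.
  At 4: go left to 30.
    30 is a leaf — visit 30.
  Visit 4.
  At 4: no right child.
Visit 14.
At 14: go right to 36.
  At 36: go left to 31.
    At 31: go left to 7.
      At 7: go left to 5.
        At 5: no left child.
        Visit 5.
        At 5: go right to 6.
          At 6: no left child.
          Visit 6.
          At 6: go right to 21.
            21 is a leaf — visit 21.
      Visit 7.
      At 7: go right to 24.
        24 is a leaf — visit 24.
    Visit 31.
    At 31: no right child.
  Visit 36.
  At 36: no right child.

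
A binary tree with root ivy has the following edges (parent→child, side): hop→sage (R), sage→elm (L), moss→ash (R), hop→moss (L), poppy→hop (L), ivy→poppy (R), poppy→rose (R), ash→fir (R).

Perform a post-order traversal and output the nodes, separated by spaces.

fir ash moss elm sage hop rose poppy ivy

Post-order visits the left subtree, then the right subtree, then the node.
At ivy: no left child.
At ivy: go right to poppy.
  At poppy: go left to hop.
    At hop: go left to moss.
      At moss: no left child.
      At moss: go right to ash.
        At ash: no left child.
        At ash: go right to fir.
          fir is a leaf — visit fir.
        Visit ash.
      Visit moss.
    At hop: go right to sage.
      At sage: go left to elm.
        elm is a leaf — visit elm.
      At sage: no right child.
      Visit sage.
    Visit hop.
  At poppy: go right to rose.
    rose is a leaf — visit rose.
  Visit poppy.
Visit ivy.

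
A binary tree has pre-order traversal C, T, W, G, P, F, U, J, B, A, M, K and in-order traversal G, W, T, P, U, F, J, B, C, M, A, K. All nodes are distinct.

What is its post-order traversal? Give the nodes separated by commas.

The first element of pre-order is the root; it splits in-order into left and right subtrees.
Root C: left subtree has 8 nodes {G, W, T, P, U, F, J, B}, right has 3 {M, A, K}.
  Root T: left subtree has 2 nodes {G, W}, right has 5 {P, U, F, J, B}.
    Root W: left subtree has 1 node {G}, right has 0 { }.
    Root P: left subtree has 0 nodes { }, right has 4 {U, F, J, B}.
      Root F: left subtree has 1 node {U}, right has 2 {J, B}.
        Root J: left subtree has 0 nodes { }, right has 1 {B}.
  Root A: left subtree has 1 node {M}, right has 1 {K}.

G, W, U, B, J, F, P, T, M, K, A, C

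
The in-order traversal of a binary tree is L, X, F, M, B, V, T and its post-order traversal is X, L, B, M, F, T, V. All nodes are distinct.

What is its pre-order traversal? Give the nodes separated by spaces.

The last element of post-order is the root; it splits in-order into left and right subtrees.
Root V: left subtree has 5 nodes {L, X, F, M, B}, right has 1 {T}.
  Root F: left subtree has 2 nodes {L, X}, right has 2 {M, B}.
    Root L: left subtree has 0 nodes { }, right has 1 {X}.
    Root M: left subtree has 0 nodes { }, right has 1 {B}.

V F L X M B T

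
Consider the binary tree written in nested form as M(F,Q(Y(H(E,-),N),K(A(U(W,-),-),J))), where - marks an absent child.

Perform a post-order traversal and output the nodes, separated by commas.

F, E, H, N, Y, W, U, A, J, K, Q, M

Post-order visits the left subtree, then the right subtree, then the node.
At M: go left to F.
  F is a leaf — visit F.
At M: go right to Q.
  At Q: go left to Y.
    At Y: go left to H.
      At H: go left to E.
        E is a leaf — visit E.
      At H: no right child.
      Visit H.
    At Y: go right to N.
      N is a leaf — visit N.
    Visit Y.
  At Q: go right to K.
    At K: go left to A.
      At A: go left to U.
        At U: go left to W.
          W is a leaf — visit W.
        At U: no right child.
        Visit U.
      At A: no right child.
      Visit A.
    At K: go right to J.
      J is a leaf — visit J.
    Visit K.
  Visit Q.
Visit M.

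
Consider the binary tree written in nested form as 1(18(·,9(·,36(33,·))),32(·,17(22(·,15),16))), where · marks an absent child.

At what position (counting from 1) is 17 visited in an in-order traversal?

In-order visits the left subtree, then the node, then the right subtree.
At 1: go left to 18.
  At 18: no left child.
  Visit 18.
  At 18: go right to 9.
    At 9: no left child.
    Visit 9.
    At 9: go right to 36.
      At 36: go left to 33.
        33 is a leaf — visit 33.
      Visit 36.
      At 36: no right child.
Visit 1.
At 1: go right to 32.
  At 32: no left child.
  Visit 32.
  At 32: go right to 17.
    At 17: go left to 22.
      At 22: no left child.
      Visit 22.
      At 22: go right to 15.
        15 is a leaf — visit 15.
    Visit 17.
    At 17: go right to 16.
      16 is a leaf — visit 16.
Full in-order sequence: 18, 9, 33, 36, 1, 32, 22, 15, 17, 16.

9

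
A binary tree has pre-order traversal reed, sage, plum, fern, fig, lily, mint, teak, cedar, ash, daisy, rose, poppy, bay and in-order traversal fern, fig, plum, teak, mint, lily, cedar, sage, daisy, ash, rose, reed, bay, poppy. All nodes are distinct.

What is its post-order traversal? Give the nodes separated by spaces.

The first element of pre-order is the root; it splits in-order into left and right subtrees.
Root reed: left subtree has 11 nodes {fern, fig, plum, teak, mint, lily, cedar, sage, daisy, ash, rose}, right has 2 {bay, poppy}.
  Root sage: left subtree has 7 nodes {fern, fig, plum, teak, mint, lily, cedar}, right has 3 {daisy, ash, rose}.
    Root plum: left subtree has 2 nodes {fern, fig}, right has 4 {teak, mint, lily, cedar}.
      Root fern: left subtree has 0 nodes { }, right has 1 {fig}.
      Root lily: left subtree has 2 nodes {teak, mint}, right has 1 {cedar}.
        Root mint: left subtree has 1 node {teak}, right has 0 { }.
    Root ash: left subtree has 1 node {daisy}, right has 1 {rose}.
  Root poppy: left subtree has 1 node {bay}, right has 0 { }.

fig fern teak mint cedar lily plum daisy rose ash sage bay poppy reed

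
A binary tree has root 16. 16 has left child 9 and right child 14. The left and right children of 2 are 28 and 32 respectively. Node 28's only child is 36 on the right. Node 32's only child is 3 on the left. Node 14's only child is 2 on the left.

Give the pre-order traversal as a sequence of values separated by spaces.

Pre-order visits the node, then its left subtree, then its right subtree.
Visit 16.
At 16: go left to 9.
  9 is a leaf — visit 9.
At 16: go right to 14.
  Visit 14.
  At 14: go left to 2.
    Visit 2.
    At 2: go left to 28.
      Visit 28.
      At 28: no left child.
      At 28: go right to 36.
        36 is a leaf — visit 36.
    At 2: go right to 32.
      Visit 32.
      At 32: go left to 3.
        3 is a leaf — visit 3.
      At 32: no right child.
  At 14: no right child.

16 9 14 2 28 36 32 3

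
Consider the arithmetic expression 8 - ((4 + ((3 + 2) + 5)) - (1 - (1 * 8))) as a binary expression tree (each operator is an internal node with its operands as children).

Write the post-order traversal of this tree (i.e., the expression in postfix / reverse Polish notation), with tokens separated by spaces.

8 4 3 2 + 5 + + 1 1 8 * - - -

Post-order on an expression tree gives postfix notation: for each operator, emit left operand, right operand, then the operator.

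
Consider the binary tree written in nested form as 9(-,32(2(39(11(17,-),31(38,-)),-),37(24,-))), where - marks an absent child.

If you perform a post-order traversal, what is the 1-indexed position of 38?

Post-order visits the left subtree, then the right subtree, then the node.
At 9: no left child.
At 9: go right to 32.
  At 32: go left to 2.
    At 2: go left to 39.
      At 39: go left to 11.
        At 11: go left to 17.
          17 is a leaf — visit 17.
        At 11: no right child.
        Visit 11.
      At 39: go right to 31.
        At 31: go left to 38.
          38 is a leaf — visit 38.
        At 31: no right child.
        Visit 31.
      Visit 39.
    At 2: no right child.
    Visit 2.
  At 32: go right to 37.
    At 37: go left to 24.
      24 is a leaf — visit 24.
    At 37: no right child.
    Visit 37.
  Visit 32.
Visit 9.
Full post-order sequence: 17, 11, 38, 31, 39, 2, 24, 37, 32, 9.

3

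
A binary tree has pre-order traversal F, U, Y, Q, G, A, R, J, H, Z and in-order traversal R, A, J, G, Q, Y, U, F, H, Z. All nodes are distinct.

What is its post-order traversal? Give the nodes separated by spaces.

R J A G Q Y U Z H F

The first element of pre-order is the root; it splits in-order into left and right subtrees.
Root F: left subtree has 7 nodes {R, A, J, G, Q, Y, U}, right has 2 {H, Z}.
  Root U: left subtree has 6 nodes {R, A, J, G, Q, Y}, right has 0 { }.
    Root Y: left subtree has 5 nodes {R, A, J, G, Q}, right has 0 { }.
      Root Q: left subtree has 4 nodes {R, A, J, G}, right has 0 { }.
        Root G: left subtree has 3 nodes {R, A, J}, right has 0 { }.
          Root A: left subtree has 1 node {R}, right has 1 {J}.
  Root H: left subtree has 0 nodes { }, right has 1 {Z}.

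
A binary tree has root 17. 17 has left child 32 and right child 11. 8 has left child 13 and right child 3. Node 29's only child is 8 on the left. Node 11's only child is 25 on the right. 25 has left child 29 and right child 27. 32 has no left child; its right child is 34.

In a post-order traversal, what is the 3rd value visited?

13

Post-order visits the left subtree, then the right subtree, then the node.
At 17: go left to 32.
  At 32: no left child.
  At 32: go right to 34.
    34 is a leaf — visit 34.
  Visit 32.
At 17: go right to 11.
  At 11: no left child.
  At 11: go right to 25.
    At 25: go left to 29.
      At 29: go left to 8.
        At 8: go left to 13.
          13 is a leaf — visit 13.
        At 8: go right to 3.
          3 is a leaf — visit 3.
        Visit 8.
      At 29: no right child.
      Visit 29.
    At 25: go right to 27.
      27 is a leaf — visit 27.
    Visit 25.
  Visit 11.
Visit 17.
Full post-order sequence: 34, 32, 13, 3, 8, 29, 27, 25, 11, 17.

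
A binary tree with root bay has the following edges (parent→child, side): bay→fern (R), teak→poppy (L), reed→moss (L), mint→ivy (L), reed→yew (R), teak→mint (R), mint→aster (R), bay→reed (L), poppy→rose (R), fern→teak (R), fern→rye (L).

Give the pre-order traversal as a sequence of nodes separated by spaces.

Pre-order visits the node, then its left subtree, then its right subtree.
Visit bay.
At bay: go left to reed.
  Visit reed.
  At reed: go left to moss.
    moss is a leaf — visit moss.
  At reed: go right to yew.
    yew is a leaf — visit yew.
At bay: go right to fern.
  Visit fern.
  At fern: go left to rye.
    rye is a leaf — visit rye.
  At fern: go right to teak.
    Visit teak.
    At teak: go left to poppy.
      Visit poppy.
      At poppy: no left child.
      At poppy: go right to rose.
        rose is a leaf — visit rose.
    At teak: go right to mint.
      Visit mint.
      At mint: go left to ivy.
        ivy is a leaf — visit ivy.
      At mint: go right to aster.
        aster is a leaf — visit aster.

bay reed moss yew fern rye teak poppy rose mint ivy aster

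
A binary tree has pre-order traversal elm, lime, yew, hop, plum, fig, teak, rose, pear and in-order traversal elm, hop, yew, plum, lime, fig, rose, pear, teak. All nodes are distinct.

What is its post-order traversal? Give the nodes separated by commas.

hop, plum, yew, pear, rose, teak, fig, lime, elm

The first element of pre-order is the root; it splits in-order into left and right subtrees.
Root elm: left subtree has 0 nodes { }, right has 8 {hop, yew, plum, lime, fig, rose, pear, teak}.
  Root lime: left subtree has 3 nodes {hop, yew, plum}, right has 4 {fig, rose, pear, teak}.
    Root yew: left subtree has 1 node {hop}, right has 1 {plum}.
    Root fig: left subtree has 0 nodes { }, right has 3 {rose, pear, teak}.
      Root teak: left subtree has 2 nodes {rose, pear}, right has 0 { }.
        Root rose: left subtree has 0 nodes { }, right has 1 {pear}.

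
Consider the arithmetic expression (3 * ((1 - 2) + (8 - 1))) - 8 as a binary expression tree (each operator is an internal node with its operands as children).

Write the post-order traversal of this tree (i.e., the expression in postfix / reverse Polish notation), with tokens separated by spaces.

3 1 2 - 8 1 - + * 8 -

Post-order on an expression tree gives postfix notation: for each operator, emit left operand, right operand, then the operator.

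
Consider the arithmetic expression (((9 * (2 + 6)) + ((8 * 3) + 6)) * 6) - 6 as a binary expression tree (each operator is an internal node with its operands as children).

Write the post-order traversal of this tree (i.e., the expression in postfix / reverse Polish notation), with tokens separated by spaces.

Post-order on an expression tree gives postfix notation: for each operator, emit left operand, right operand, then the operator.

9 2 6 + * 8 3 * 6 + + 6 * 6 -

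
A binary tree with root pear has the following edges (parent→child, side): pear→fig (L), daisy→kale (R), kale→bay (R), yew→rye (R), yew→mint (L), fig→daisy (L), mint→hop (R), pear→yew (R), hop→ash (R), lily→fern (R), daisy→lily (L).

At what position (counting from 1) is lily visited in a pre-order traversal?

4

Pre-order visits the node, then its left subtree, then its right subtree.
Visit pear.
At pear: go left to fig.
  Visit fig.
  At fig: go left to daisy.
    Visit daisy.
    At daisy: go left to lily.
      Visit lily.
      At lily: no left child.
      At lily: go right to fern.
        fern is a leaf — visit fern.
    At daisy: go right to kale.
      Visit kale.
      At kale: no left child.
      At kale: go right to bay.
        bay is a leaf — visit bay.
  At fig: no right child.
At pear: go right to yew.
  Visit yew.
  At yew: go left to mint.
    Visit mint.
    At mint: no left child.
    At mint: go right to hop.
      Visit hop.
      At hop: no left child.
      At hop: go right to ash.
        ash is a leaf — visit ash.
  At yew: go right to rye.
    rye is a leaf — visit rye.
Full pre-order sequence: pear, fig, daisy, lily, fern, kale, bay, yew, mint, hop, ash, rye.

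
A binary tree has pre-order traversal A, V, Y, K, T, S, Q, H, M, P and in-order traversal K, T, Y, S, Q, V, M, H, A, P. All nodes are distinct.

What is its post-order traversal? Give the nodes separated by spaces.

T K Q S Y M H V P A

The first element of pre-order is the root; it splits in-order into left and right subtrees.
Root A: left subtree has 8 nodes {K, T, Y, S, Q, V, M, H}, right has 1 {P}.
  Root V: left subtree has 5 nodes {K, T, Y, S, Q}, right has 2 {M, H}.
    Root Y: left subtree has 2 nodes {K, T}, right has 2 {S, Q}.
      Root K: left subtree has 0 nodes { }, right has 1 {T}.
      Root S: left subtree has 0 nodes { }, right has 1 {Q}.
    Root H: left subtree has 1 node {M}, right has 0 { }.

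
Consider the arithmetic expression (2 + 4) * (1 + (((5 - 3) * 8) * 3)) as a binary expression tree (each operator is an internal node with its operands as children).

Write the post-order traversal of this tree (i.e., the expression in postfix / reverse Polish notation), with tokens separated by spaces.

Post-order on an expression tree gives postfix notation: for each operator, emit left operand, right operand, then the operator.

2 4 + 1 5 3 - 8 * 3 * + *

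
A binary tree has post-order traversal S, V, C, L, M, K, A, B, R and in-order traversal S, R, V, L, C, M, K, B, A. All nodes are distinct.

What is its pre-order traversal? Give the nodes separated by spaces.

R S B K M L V C A

The last element of post-order is the root; it splits in-order into left and right subtrees.
Root R: left subtree has 1 node {S}, right has 7 {V, L, C, M, K, B, A}.
  Root B: left subtree has 5 nodes {V, L, C, M, K}, right has 1 {A}.
    Root K: left subtree has 4 nodes {V, L, C, M}, right has 0 { }.
      Root M: left subtree has 3 nodes {V, L, C}, right has 0 { }.
        Root L: left subtree has 1 node {V}, right has 1 {C}.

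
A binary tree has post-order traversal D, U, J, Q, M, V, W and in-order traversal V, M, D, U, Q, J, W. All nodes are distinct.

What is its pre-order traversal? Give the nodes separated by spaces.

The last element of post-order is the root; it splits in-order into left and right subtrees.
Root W: left subtree has 6 nodes {V, M, D, U, Q, J}, right has 0 { }.
  Root V: left subtree has 0 nodes { }, right has 5 {M, D, U, Q, J}.
    Root M: left subtree has 0 nodes { }, right has 4 {D, U, Q, J}.
      Root Q: left subtree has 2 nodes {D, U}, right has 1 {J}.
        Root U: left subtree has 1 node {D}, right has 0 { }.

W V M Q U D J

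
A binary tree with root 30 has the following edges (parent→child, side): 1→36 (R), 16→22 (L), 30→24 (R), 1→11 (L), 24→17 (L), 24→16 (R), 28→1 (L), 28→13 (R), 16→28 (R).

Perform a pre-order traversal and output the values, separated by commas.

30, 24, 17, 16, 22, 28, 1, 11, 36, 13

Pre-order visits the node, then its left subtree, then its right subtree.
Visit 30.
At 30: no left child.
At 30: go right to 24.
  Visit 24.
  At 24: go left to 17.
    17 is a leaf — visit 17.
  At 24: go right to 16.
    Visit 16.
    At 16: go left to 22.
      22 is a leaf — visit 22.
    At 16: go right to 28.
      Visit 28.
      At 28: go left to 1.
        Visit 1.
        At 1: go left to 11.
          11 is a leaf — visit 11.
        At 1: go right to 36.
          36 is a leaf — visit 36.
      At 28: go right to 13.
        13 is a leaf — visit 13.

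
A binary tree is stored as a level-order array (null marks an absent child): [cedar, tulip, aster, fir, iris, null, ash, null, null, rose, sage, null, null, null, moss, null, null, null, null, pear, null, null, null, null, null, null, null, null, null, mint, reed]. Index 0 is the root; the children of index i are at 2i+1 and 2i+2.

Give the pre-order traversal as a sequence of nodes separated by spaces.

cedar tulip fir iris rose pear sage aster ash moss mint reed

Pre-order visits the node, then its left subtree, then its right subtree.
Visit cedar.
At cedar: go left to tulip.
  Visit tulip.
  At tulip: go left to fir.
    fir is a leaf — visit fir.
  At tulip: go right to iris.
    Visit iris.
    At iris: go left to rose.
      Visit rose.
      At rose: go left to pear.
        pear is a leaf — visit pear.
      At rose: no right child.
    At iris: go right to sage.
      sage is a leaf — visit sage.
At cedar: go right to aster.
  Visit aster.
  At aster: no left child.
  At aster: go right to ash.
    Visit ash.
    At ash: no left child.
    At ash: go right to moss.
      Visit moss.
      At moss: go left to mint.
        mint is a leaf — visit mint.
      At moss: go right to reed.
        reed is a leaf — visit reed.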